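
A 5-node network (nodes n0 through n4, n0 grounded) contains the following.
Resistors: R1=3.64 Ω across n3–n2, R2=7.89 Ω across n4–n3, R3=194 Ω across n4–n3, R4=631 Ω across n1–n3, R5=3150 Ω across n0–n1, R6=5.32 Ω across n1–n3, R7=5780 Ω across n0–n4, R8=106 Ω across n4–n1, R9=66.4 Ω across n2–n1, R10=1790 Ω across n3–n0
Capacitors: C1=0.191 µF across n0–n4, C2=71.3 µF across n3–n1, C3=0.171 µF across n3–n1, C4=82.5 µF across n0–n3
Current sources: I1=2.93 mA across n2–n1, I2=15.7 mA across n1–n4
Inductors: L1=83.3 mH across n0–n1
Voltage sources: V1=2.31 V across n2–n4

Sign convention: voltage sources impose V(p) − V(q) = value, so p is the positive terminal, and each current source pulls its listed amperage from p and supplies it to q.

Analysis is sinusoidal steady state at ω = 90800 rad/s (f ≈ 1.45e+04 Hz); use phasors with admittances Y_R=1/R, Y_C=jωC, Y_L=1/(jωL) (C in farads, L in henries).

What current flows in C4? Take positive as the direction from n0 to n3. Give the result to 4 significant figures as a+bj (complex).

-0.001316-0.02629j A

MNA unknowns: 4 node voltages V₁..V_4 plus 1 source current (V1)
R1: Y=0.2747+0.000j on G[3,2]
R2: Y=0.1267+0.000j on G[4,3]
C1: Y=0.000+0.01734j on G[0,4]
I1: z[2]−=0.00293, z[1]+=0.00293
I2: z[1]−=0.0157, z[4]+=0.0157
R3: Y=0.005155+0.000j on G[4,3]
R4: Y=0.001585+0.000j on G[1,3]
L1: Y=0.000-0.0001322j on G[0,1]
C2: Y=0.000+6.474j on G[3,1]
C3: Y=0.000+0.01553j on G[3,1]
R5: Y=0.0003175+0.000j on G[0,1]
R6: Y=0.1880+0.000j on G[1,3]
R7: Y=0.0001730+0.000j on G[0,4]
R8: Y=0.009434+0.000j on G[4,1]
R9: Y=0.01506+0.000j on G[2,1]
C4: Y=0.000+7.491j on G[0,3]
R10: Y=0.0005587+0.000j on G[3,0]
V1: row V2−V4=2.31, i_V1 at 2,4
solve → V1=0.003663+0.002174j, V2=0.7935+0.06094j, V3=0.003510-0.0001757j, V4=-1.517+0.06094j
aux → i_V1=-0.2318-0.01767j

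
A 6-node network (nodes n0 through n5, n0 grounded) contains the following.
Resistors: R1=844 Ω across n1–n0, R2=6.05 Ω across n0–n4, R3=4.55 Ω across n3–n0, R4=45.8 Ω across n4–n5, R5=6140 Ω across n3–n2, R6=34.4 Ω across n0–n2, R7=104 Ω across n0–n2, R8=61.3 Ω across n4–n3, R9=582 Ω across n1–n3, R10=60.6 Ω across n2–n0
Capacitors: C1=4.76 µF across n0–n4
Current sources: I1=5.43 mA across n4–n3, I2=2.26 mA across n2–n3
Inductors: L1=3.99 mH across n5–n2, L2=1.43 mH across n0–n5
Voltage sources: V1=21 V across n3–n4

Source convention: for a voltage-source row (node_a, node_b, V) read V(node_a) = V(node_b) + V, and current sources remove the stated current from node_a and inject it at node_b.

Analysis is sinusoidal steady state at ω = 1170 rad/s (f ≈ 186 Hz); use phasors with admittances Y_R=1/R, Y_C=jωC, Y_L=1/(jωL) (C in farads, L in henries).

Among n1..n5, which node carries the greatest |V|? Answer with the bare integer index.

4

Apply KCL at each of the 5 non-ground nodes and solve the resulting linear system.
Node n1: branches {R1, R9} → V_1 = 5.706+0.07904j
Node n2: branches {R5, R6, R7, L1, I2, R10} → V_2 = -0.1479-0.3654j
Node n3: branches {I1, R3, R5, R8, I2, R9, V1} → V_3 = 9.641+0.1335j
Node n4: branches {R2, C1, I1, R4, R8, V1} → V_4 = -11.36+0.1335j
Node n5: branches {R4, L1, L2} → V_5 = -0.05339-0.4004j
Source currents: i(V1)=-2.462-0.02953j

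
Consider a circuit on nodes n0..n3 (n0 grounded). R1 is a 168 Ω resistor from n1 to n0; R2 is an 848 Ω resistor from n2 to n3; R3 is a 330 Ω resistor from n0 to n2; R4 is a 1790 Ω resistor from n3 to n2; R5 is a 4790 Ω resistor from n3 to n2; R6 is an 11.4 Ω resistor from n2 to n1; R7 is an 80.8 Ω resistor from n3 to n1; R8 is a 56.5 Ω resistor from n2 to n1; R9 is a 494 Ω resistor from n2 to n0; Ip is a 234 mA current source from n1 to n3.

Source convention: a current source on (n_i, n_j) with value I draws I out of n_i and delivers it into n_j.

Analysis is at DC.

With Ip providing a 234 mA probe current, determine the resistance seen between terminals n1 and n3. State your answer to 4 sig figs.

Element admittances at DC:
  Y(R1) = 0.005952 S between n1,n0
  Y(R2) = 0.001179 S between n2,n3
  Y(R3) = 0.003030 S between n0,n2
  Y(R4) = 0.0005587 S between n3,n2
  Y(R5) = 0.0002088 S between n3,n2
  Y(R6) = 0.08772 S between n2,n1
  Y(R7) = 0.01238 S between n3,n1
  Y(R8) = 0.01770 S between n2,n1
  Y(R9) = 0.002024 S between n2,n0
  Ip: injects 0.234 A into n3 (from n1)
Assemble and solve the 3×3 MNA system:
  V(n1)=-0.1330  V(n2)=0.1566  V(n3)=16.24

R_eq = 69.99 Ω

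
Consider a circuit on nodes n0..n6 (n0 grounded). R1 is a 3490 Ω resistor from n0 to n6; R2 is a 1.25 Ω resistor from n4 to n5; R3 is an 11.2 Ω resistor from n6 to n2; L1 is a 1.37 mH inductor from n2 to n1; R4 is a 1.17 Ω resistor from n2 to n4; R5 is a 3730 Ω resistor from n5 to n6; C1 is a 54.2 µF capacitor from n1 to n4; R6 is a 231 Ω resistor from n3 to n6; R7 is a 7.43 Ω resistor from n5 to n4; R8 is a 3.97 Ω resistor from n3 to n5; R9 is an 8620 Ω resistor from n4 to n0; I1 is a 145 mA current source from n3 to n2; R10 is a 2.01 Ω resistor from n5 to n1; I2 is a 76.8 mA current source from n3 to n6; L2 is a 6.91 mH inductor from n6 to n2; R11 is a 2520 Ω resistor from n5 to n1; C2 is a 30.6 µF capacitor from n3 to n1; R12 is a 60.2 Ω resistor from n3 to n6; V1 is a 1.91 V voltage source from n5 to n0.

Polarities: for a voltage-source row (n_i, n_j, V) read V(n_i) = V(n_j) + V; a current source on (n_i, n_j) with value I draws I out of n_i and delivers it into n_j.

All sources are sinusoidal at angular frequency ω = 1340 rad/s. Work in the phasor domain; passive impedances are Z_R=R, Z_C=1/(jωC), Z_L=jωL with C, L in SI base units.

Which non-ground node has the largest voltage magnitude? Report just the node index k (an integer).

MNA unknowns: 6 node voltages V₁..V_6 plus 1 source current (V1)
R1: Y=0.0002865+0.000j on G[0,6]
R2: Y=0.8000+0.000j on G[4,5]
R3: Y=0.08929+0.000j on G[6,2]
L1: Y=0.000-0.5447j on G[2,1]
R4: Y=0.8547+0.000j on G[2,4]
R5: Y=0.0002681+0.000j on G[5,6]
C1: Y=0.000+0.07263j on G[1,4]
R6: Y=0.004329+0.000j on G[3,6]
R7: Y=0.1346+0.000j on G[5,4]
R8: Y=0.2519+0.000j on G[3,5]
R9: Y=0.0001160+0.000j on G[4,0]
I1: z[3]−=0.145, z[2]+=0.145
R10: Y=0.4975+0.000j on G[5,1]
I2: z[3]−=0.0768, z[6]+=0.0768
L2: Y=0.000-0.1080j on G[6,2]
R11: Y=0.0003968+0.000j on G[5,1]
C2: Y=0.000+0.04100j on G[3,1]
R12: Y=0.01661+0.000j on G[3,6]
V1: row V5−V0=1.91, i_V1 at 5,0
solve → V1=2.074-0.1368j, V2=2.124+0.05759j, V3=1.177+0.1594j, V4=2.019+0.02974j, V5=1.910+0.000j, V6=2.375+0.3214j
aux → i_V1=-0.0009148-9.553e-05j

6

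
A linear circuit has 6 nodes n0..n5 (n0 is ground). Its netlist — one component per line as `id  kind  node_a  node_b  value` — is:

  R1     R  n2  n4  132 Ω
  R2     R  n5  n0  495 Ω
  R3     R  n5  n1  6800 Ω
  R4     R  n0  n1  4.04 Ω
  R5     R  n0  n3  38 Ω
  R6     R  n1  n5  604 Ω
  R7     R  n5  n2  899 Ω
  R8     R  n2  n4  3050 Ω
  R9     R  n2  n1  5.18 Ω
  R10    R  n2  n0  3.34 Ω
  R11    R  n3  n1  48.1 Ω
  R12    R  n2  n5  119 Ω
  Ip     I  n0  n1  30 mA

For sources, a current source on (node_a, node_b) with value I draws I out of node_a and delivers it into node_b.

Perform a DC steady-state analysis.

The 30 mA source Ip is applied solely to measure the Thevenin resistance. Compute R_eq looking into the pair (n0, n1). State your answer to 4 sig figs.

R_eq = 2.649 Ω

MNA unknowns: 5 node voltages V₁..V_5
R1: Y=0.007576 on G[2,4]
R2: Y=0.002020 on G[5,0]
R3: Y=0.0001471 on G[5,1]
R4: Y=0.2475 on G[0,1]
R5: Y=0.02632 on G[0,3]
R6: Y=0.001656 on G[1,5]
R7: Y=0.001112 on G[5,2]
R8: Y=0.0003279 on G[2,4]
R9: Y=0.1931 on G[2,1]
R10: Y=0.2994 on G[2,0]
R11: Y=0.02079 on G[3,1]
R12: Y=0.008403 on G[2,5]
Ip: z[0]−=0.03, z[1]+=0.03
solve → V1=0.07947, V2=0.03119, V3=0.03508, V4=0.03119, V5=0.03299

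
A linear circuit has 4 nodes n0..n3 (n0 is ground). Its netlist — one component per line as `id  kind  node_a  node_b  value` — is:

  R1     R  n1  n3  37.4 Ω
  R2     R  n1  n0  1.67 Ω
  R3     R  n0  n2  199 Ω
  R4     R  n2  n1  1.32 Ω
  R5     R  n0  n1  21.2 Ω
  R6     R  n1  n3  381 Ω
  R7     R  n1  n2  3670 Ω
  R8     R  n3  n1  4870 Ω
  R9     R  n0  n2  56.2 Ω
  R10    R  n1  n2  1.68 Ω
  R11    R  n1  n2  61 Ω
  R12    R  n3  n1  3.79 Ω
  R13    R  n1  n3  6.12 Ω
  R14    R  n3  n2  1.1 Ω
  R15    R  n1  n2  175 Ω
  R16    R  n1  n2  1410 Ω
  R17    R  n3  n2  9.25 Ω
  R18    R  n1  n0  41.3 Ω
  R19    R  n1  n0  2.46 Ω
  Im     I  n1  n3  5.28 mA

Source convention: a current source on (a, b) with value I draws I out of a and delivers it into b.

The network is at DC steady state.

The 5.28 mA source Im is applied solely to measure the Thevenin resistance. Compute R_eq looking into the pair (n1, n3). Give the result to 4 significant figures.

Element admittances at DC:
  Y(R1) = 0.02674 S between n1,n3
  Y(R2) = 0.5988 S between n1,n0
  Y(R3) = 0.005025 S between n0,n2
  Y(R4) = 0.7576 S between n2,n1
  Y(R5) = 0.04717 S between n0,n1
  Y(R6) = 0.002625 S between n1,n3
  Y(R7) = 0.0002725 S between n1,n2
  Y(R8) = 0.0002053 S between n3,n1
  Y(R9) = 0.01779 S between n0,n2
  Y(R10) = 0.5952 S between n1,n2
  Y(R11) = 0.01639 S between n1,n2
  Y(R12) = 0.2639 S between n3,n1
  Y(R13) = 0.1634 S between n1,n3
  Y(R14) = 0.9091 S between n3,n2
  Y(R15) = 0.005714 S between n1,n2
  Y(R16) = 0.0007092 S between n1,n2
  Y(R17) = 0.1081 S between n3,n2
  Y(R18) = 0.02421 S between n1,n0
  Y(R19) = 0.4065 S between n1,n0
  Im: injects 0.00528 A into n3 (from n1)
Assemble and solve the 3×3 MNA system:
  V(n1)=-4.413e-05  V(n2)=0.002082  V(n3)=0.005005

R_eq = 0.9563 Ω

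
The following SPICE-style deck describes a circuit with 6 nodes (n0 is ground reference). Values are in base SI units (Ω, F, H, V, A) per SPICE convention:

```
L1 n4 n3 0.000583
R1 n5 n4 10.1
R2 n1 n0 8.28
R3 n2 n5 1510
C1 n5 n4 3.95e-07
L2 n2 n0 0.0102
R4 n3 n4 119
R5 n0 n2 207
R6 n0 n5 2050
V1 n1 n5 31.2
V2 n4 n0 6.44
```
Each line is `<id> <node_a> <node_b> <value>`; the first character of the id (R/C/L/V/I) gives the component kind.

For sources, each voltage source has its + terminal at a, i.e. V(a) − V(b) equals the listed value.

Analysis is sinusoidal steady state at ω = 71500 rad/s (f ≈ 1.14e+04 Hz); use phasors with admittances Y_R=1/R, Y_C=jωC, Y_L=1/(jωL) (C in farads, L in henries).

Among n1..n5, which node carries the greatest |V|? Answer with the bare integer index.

Apply KCL at each of the 5 non-ground nodes and solve the resulting linear system.
Node n1: branches {R2, V1} → V_1 = 17.36+2.593j
Node n2: branches {R3, L2, R5} → V_2 = -1.644-0.09793j
Node n3: branches {L1, R4} → V_3 = 6.440+0.000j
Node n4: branches {L1, R1, C1, R4, V2} → V_4 = 6.440+0.000j
Node n5: branches {R1, R3, C1, R6, V1} → V_5 = -13.84+2.593j
Source currents: i(V1)=-2.096-0.3131j, i(V2)=-2.081-0.3162j

1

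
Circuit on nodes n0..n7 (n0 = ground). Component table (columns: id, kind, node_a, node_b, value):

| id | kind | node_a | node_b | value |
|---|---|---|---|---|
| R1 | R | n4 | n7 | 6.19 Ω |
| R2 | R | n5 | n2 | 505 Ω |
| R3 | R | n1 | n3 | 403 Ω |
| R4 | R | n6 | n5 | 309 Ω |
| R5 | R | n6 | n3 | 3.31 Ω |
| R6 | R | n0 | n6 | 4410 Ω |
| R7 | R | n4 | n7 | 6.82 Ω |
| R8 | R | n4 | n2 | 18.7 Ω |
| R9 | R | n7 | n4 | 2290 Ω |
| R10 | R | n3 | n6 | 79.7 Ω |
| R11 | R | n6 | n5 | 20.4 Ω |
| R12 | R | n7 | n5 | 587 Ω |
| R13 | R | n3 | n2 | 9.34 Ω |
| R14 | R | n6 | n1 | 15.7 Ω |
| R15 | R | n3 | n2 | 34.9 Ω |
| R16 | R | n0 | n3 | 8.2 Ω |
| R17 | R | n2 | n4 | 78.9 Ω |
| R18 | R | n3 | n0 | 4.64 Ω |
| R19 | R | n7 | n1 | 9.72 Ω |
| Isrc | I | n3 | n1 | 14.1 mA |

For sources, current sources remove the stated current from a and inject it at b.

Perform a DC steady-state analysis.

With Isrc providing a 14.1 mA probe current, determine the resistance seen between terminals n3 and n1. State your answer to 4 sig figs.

MNA unknowns: 7 node voltages V₁..V_7
R1: Y=0.1616 on G[4,7]
R2: Y=0.001980 on G[5,2]
R3: Y=0.002481 on G[1,3]
R4: Y=0.003236 on G[6,5]
R5: Y=0.3021 on G[6,3]
R6: Y=0.0002268 on G[0,6]
R7: Y=0.1466 on G[4,7]
R8: Y=0.05348 on G[4,2]
R9: Y=0.0004367 on G[7,4]
R10: Y=0.01255 on G[3,6]
R11: Y=0.04902 on G[6,5]
R12: Y=0.001704 on G[7,5]
R13: Y=0.1071 on G[3,2]
R14: Y=0.06369 on G[6,1]
R15: Y=0.02865 on G[3,2]
R16: Y=0.1220 on G[0,3]
R17: Y=0.01267 on G[2,4]
R18: Y=0.2155 on G[3,0]
R19: Y=0.1029 on G[7,1]
Isrc: z[3]−=0.0141, z[1]+=0.0141
solve → V1=0.1675, V2=0.03446, V3=-1.920e-05, V4=0.1053, V5=0.03158, V6=0.02858, V7=0.1205

R_eq = 11.88 Ω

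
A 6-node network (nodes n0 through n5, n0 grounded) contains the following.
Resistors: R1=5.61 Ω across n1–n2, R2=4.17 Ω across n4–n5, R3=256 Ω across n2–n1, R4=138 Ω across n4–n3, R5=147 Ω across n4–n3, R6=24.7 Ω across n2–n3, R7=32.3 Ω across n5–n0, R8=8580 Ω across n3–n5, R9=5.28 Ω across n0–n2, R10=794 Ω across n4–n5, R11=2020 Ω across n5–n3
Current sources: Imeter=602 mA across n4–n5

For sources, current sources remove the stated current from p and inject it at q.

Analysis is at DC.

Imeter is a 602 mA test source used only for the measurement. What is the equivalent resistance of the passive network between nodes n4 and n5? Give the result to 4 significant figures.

Apply KCL at each of the 5 non-ground nodes and solve the resulting linear system.
Node n1: branches {R1, R3} → V_1 = -0.09386
Node n2: branches {R1, R3, R6, R9} → V_2 = -0.09386
Node n3: branches {R4, R5, R6, R8, R11} → V_3 = -0.5329
Node n4: branches {R2, R4, R5, R10, Imeter} → V_4 = -1.846
Node n5: branches {R2, R7, R8, R10, R11, Imeter} → V_5 = 0.5742

R_eq = 4.021 Ω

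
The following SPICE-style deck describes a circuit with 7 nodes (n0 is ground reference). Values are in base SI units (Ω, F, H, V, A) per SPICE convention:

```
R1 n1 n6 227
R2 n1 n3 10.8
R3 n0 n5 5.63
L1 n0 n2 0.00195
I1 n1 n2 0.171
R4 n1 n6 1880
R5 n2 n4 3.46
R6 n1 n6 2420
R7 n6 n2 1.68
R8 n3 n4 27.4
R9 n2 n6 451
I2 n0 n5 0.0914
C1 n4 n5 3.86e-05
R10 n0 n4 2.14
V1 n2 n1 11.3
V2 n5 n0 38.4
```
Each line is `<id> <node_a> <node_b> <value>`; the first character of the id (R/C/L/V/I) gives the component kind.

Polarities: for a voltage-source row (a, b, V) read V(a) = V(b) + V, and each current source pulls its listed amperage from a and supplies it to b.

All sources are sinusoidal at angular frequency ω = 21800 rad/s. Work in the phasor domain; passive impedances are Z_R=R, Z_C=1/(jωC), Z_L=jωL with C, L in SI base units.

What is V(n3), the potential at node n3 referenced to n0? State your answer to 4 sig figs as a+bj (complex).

Apply KCL at each of the 6 non-ground nodes and solve the resulting linear system.
Node n1: branches {R1, R2, I1, R4, R6, V1} → V_1 = 17.95+19.24j
Node n2: branches {L1, I1, R5, R7, R9, V1} → V_2 = 29.25+19.24j
Node n3: branches {R2, R8} → V_3 = 21.28+18.62j
Node n4: branches {R5, R8, C1, R10} → V_4 = 29.75+17.06j
Node n5: branches {R3, I2, C1, V2} → V_5 = 38.40+0.000j
Node n6: branches {R1, R4, R6, R7, R9} → V_6 = 29.15+19.24j
Source currents: i(V1)=-0.1978+0.05714j, i(V2)=-21.08-7.282j

21.28+18.62j V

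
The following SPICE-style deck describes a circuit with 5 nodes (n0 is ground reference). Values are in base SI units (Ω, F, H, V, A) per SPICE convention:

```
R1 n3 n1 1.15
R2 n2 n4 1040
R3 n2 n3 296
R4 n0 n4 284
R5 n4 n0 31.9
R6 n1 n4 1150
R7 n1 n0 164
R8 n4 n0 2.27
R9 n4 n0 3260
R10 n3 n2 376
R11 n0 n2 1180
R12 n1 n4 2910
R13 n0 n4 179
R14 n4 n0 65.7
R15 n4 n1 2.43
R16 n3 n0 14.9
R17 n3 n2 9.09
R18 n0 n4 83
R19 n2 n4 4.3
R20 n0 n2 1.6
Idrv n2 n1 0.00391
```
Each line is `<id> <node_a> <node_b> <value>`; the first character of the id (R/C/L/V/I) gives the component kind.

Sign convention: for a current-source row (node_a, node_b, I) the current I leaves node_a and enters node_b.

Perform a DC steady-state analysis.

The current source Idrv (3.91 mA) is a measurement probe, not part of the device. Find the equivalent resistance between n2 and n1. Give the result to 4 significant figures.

MNA unknowns: 4 node voltages V₁..V_4
R1: Y=0.8696 on G[3,1]
R2: Y=0.0009615 on G[2,4]
R3: Y=0.003378 on G[2,3]
R4: Y=0.003521 on G[0,4]
R5: Y=0.03135 on G[4,0]
R6: Y=0.0008696 on G[1,4]
R7: Y=0.006098 on G[1,0]
R8: Y=0.4405 on G[4,0]
R9: Y=0.0003067 on G[4,0]
R10: Y=0.002660 on G[3,2]
R11: Y=0.0008475 on G[0,2]
R12: Y=0.0003436 on G[1,4]
R13: Y=0.005587 on G[0,4]
R14: Y=0.01522 on G[4,0]
R15: Y=0.4115 on G[4,1]
R16: Y=0.06711 on G[3,0]
R17: Y=0.1100 on G[3,2]
R18: Y=0.01205 on G[0,4]
R19: Y=0.2326 on G[2,4]
R20: Y=0.6250 on G[0,2]
Idrv: z[2]−=0.00391, z[1]+=0.00391
solve → V1=0.008114, V2=-0.002682, V3=0.006407, V4=0.002358

R_eq = 2.761 Ω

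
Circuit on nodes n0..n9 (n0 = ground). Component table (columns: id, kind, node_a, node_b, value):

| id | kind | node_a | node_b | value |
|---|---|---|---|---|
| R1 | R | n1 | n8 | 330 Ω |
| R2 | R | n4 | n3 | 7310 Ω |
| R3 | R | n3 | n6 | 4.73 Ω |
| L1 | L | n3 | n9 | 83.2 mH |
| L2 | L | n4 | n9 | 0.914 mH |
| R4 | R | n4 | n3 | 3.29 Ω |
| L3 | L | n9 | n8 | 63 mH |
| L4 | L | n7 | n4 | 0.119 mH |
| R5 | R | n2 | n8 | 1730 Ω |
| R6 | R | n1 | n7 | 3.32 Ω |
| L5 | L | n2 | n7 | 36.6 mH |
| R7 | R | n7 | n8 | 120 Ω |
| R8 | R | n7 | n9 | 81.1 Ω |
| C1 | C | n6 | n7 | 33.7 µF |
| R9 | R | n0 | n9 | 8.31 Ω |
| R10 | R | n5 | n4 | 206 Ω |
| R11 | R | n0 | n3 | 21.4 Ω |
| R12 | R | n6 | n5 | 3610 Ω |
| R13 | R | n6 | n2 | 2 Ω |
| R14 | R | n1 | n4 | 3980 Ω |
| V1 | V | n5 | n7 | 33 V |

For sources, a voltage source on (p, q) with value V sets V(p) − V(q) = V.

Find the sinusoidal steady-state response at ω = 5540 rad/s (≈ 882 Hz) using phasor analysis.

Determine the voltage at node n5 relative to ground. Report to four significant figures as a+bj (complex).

Element admittances at ω=5540 rad/s:
  Y(R1) = 0.003030+0.000j S between n1,n8
  Y(R2) = 0.0001368+0.000j S between n4,n3
  Y(R3) = 0.2114+0.000j S between n3,n6
  Y(L1) = 0.000-0.002170j S between n3,n9
  Y(L2) = 0.000-0.1975j S between n4,n9
  Y(R4) = 0.3040+0.000j S between n4,n3
  Y(L3) = 0.000-0.002865j S between n9,n8
  Y(L4) = 0.000-1.517j S between n7,n4
  Y(R5) = 0.0005780+0.000j S between n2,n8
  Y(R6) = 0.3012+0.000j S between n1,n7
  Y(L5) = 0.000-0.004932j S between n2,n7
  Y(R7) = 0.008333+0.000j S between n7,n8
  Y(R8) = 0.01233+0.000j S between n7,n9
  Y(C1) = 0.000+0.1867j S between n6,n7
  Y(R9) = 0.1203+0.000j S between n0,n9
  Y(R10) = 0.004854+0.000j S between n5,n4
  Y(R11) = 0.04673+0.000j S between n0,n3
  Y(R12) = 0.0002770+0.000j S between n6,n5
  Y(R13) = 0.5000+0.000j S between n6,n2
  Y(R14) = 0.0002513+0.000j S between n1,n4
  V1: constraint V(n5)−V(n7) = 33
Assemble and solve the 10×10 MNA system:
  V(n1)=-0.02863-0.09783j  V(n2)=0.05143-0.09861j  V(n3)=0.009772-0.03027j  V(n4)=-0.01802+0.01305j  V(n5)=32.97-0.09793j  V(n6)=0.05148-0.09940j  V(n7)=-0.02893-0.09793j  V(n8)=0.001071-0.09677j  V(n9)=-0.003795+0.01175j
  i(V1)=-0.1693+0.0005383j

32.97-0.09793j V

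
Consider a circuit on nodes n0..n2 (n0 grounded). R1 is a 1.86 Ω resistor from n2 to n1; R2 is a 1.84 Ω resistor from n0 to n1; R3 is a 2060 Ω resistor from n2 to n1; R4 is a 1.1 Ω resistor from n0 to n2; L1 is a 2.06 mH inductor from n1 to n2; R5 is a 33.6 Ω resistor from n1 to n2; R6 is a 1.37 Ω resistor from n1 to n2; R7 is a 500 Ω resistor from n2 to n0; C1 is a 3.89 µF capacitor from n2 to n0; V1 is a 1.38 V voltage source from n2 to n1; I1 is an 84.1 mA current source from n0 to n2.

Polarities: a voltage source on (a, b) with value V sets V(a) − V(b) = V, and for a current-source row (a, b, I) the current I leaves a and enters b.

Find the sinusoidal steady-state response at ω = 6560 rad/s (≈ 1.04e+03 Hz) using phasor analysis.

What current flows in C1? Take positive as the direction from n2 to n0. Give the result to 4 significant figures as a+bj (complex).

0.0002566+0.01463j A

Apply KCL at each of the 2 non-ground nodes and solve the resulting linear system.
Node n1: branches {R1, R2, R3, L1, R5, R6, V1} → V_1 = -0.8067-0.01006j
Node n2: branches {R1, R3, R4, L1, R5, R6, R7, C1, V1, I1} → V_2 = 0.5733-0.01006j
Source currents: i(V1)=-2.229+0.09665j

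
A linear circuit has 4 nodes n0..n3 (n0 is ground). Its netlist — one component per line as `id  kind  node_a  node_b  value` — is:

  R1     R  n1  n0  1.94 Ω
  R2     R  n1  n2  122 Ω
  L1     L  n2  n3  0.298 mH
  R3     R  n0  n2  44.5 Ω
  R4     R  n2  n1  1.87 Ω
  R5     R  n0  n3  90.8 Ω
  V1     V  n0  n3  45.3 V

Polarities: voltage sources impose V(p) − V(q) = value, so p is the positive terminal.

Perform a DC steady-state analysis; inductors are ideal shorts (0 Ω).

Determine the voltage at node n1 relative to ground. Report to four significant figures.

MNA unknowns: 3 node voltages V₁..V_3 plus 2 source currents (L1, V1)
R1: Y=0.5155 on G[1,0]
R2: Y=0.008197 on G[1,2]
L1: row V2−V3=0, i_L1 at 2,3
R3: Y=0.02247 on G[0,2]
R4: Y=0.5348 on G[2,1]
R5: Y=0.01101 on G[0,3]
V1: row V0−V3=45.3, i_V1 at 0,3
solve → V1=-23.24, V2=-45.30, V3=-45.30
aux → i_L1=13.00, i_V1=-13.50

-23.24 V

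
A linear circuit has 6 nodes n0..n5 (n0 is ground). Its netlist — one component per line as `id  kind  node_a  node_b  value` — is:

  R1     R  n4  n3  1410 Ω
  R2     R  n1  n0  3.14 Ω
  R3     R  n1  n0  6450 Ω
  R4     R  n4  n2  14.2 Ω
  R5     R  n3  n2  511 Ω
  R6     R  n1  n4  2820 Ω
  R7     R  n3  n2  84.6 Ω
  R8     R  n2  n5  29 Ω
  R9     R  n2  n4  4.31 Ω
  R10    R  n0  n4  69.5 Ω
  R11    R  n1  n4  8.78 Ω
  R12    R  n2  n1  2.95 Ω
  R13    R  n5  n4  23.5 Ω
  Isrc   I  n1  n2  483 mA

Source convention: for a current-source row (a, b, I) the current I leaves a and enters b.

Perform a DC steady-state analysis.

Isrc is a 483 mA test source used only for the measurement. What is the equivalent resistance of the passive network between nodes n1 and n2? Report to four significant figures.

Apply KCL at each of the 5 non-ground nodes and solve the resulting linear system.
Node n1: branches {R2, R3, R6, R11, R12, Isrc} → V_1 = -0.03468
Node n2: branches {R4, R5, R7, R8, R9, R12, Isrc} → V_2 = 1.087
Node n3: branches {R1, R5, R7} → V_3 = 1.071
Node n4: branches {R1, R4, R6, R9, R10, R11, R13} → V_4 = 0.7680
Node n5: branches {R8, R13} → V_5 = 0.9108

R_eq = 2.322 Ω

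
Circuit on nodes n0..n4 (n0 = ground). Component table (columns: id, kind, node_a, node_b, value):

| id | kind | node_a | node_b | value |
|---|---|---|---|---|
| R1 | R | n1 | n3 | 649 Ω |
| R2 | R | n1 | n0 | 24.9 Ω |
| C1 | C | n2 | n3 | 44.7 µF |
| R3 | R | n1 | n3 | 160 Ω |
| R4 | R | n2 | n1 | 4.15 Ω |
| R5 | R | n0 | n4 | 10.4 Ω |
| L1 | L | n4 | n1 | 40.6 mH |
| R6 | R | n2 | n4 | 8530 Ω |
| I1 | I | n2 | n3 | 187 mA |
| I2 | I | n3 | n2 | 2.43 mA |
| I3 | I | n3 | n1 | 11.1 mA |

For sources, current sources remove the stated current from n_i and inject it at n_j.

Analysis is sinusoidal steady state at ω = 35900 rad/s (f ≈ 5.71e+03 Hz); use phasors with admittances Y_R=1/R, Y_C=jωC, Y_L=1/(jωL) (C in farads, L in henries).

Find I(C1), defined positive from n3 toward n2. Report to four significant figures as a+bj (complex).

0.1738+0.0008174j A

MNA unknowns: 4 node voltages V₁..V_4
R1: Y=0.001541+0.000j on G[1,3]
R2: Y=0.04016+0.000j on G[1,0]
C1: Y=0.000+1.605j on G[2,3]
R3: Y=0.006250+0.000j on G[1,3]
R4: Y=0.2410+0.000j on G[2,1]
R5: Y=0.09615+0.000j on G[0,4]
L1: Y=0.000-0.0006861j on G[4,1]
R6: Y=0.0001172+0.000j on G[2,4]
I1: z[2]−=0.187, z[3]+=0.187
I2: z[3]−=0.00243, z[2]+=0.00243
I3: z[3]−=0.0111, z[1]+=0.0111
solve → V1=0.0001299-6.725e-06j, V2=-0.04449+0.003384j, V3=-0.04398-0.1049j, V4=-5.424e-05+2.809e-06j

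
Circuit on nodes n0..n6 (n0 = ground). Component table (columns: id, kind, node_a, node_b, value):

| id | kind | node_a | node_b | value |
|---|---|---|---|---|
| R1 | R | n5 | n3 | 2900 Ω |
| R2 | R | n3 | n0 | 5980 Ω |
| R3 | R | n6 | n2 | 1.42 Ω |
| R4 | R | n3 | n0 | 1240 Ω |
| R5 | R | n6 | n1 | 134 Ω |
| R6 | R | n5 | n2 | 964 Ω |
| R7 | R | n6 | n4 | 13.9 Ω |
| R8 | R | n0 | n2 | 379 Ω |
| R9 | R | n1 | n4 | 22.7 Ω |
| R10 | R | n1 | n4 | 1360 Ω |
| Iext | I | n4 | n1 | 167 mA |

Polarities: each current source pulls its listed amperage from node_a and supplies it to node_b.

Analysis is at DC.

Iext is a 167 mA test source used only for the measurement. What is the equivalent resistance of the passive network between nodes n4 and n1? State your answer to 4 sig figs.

R_eq = 19.40 Ω

MNA unknowns: 6 node voltages V₁..V_6
R1: Y=0.0003448 on G[5,3]
R2: Y=0.0001672 on G[3,0]
R3: Y=0.7042 on G[6,2]
R4: Y=0.0008065 on G[3,0]
R5: Y=0.007463 on G[6,1]
R6: Y=0.001037 on G[5,2]
R7: Y=0.07194 on G[6,4]
R8: Y=0.002639 on G[0,2]
R9: Y=0.04405 on G[1,4]
R10: Y=0.0007353 on G[1,4]
Iext: z[4]−=0.167, z[1]+=0.167
solve → V1=2.935, V2=0.000, V3=0.000, V4=-0.3045, V5=0.000, V6=0.000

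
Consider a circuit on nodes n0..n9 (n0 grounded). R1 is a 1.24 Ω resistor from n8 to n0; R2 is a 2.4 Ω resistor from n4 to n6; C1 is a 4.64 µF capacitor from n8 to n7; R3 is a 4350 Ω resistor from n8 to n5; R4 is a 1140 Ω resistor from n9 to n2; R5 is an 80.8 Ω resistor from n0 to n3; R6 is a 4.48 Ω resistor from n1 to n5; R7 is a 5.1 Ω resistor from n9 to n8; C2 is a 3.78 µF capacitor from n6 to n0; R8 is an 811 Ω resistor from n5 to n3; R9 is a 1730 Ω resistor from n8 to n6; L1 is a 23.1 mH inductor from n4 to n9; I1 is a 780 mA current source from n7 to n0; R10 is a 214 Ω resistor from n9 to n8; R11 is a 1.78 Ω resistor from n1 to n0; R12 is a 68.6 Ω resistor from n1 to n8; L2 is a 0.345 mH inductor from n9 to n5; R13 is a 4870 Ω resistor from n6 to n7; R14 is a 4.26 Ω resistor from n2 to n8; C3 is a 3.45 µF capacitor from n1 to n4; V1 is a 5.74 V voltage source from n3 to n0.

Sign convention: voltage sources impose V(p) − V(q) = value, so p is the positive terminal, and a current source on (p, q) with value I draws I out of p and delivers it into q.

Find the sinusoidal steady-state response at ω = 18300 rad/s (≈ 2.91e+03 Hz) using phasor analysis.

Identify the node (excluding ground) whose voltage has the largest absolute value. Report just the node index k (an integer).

7

Apply KCL at each of the 9 non-ground nodes and solve the resulting linear system.
Node n1: branches {R6, R11, R12, C3} → V_1 = -0.1154+0.06086j
Node n2: branches {R4, R14} → V_2 = -0.8726-0.04077j
Node n3: branches {R5, R8, V1} → V_3 = 5.740+0.000j
Node n4: branches {R2, L1, C3} → V_4 = -0.03480+0.03341j
Node n5: branches {R3, R6, R8, L2} → V_5 = -0.3641+0.1978j
Node n6: branches {R2, C2, R9, R13} → V_6 = -0.02932+0.04264j
Node n7: branches {C1, I1, R13} → V_7 = -0.8958+9.144j
Node n8: branches {R1, C1, R3, R7, R9, R10, R12, R14} → V_8 = -0.8738-0.04018j
Node n9: branches {R4, R7, L1, R10, L2} → V_9 = -0.5590-0.1994j
Source currents: i(V1)=-0.07857+0.0002439j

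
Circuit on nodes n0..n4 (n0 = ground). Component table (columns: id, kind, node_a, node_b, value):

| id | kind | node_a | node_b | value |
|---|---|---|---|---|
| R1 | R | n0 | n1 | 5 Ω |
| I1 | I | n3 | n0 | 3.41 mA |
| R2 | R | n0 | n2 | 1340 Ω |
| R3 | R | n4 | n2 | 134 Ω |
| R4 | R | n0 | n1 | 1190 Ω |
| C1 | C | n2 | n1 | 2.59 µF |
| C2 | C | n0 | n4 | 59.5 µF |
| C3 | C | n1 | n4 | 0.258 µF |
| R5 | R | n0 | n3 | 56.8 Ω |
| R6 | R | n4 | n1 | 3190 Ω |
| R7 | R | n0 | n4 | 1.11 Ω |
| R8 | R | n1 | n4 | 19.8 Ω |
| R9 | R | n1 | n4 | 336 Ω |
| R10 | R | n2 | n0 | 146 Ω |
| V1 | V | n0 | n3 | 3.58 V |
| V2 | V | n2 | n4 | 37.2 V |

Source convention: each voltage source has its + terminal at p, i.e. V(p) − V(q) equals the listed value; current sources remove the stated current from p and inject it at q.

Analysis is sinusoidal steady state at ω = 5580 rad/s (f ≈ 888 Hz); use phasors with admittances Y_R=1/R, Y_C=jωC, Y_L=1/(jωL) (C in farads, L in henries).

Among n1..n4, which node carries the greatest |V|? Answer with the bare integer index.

MNA unknowns: 4 node voltages V₁..V_4 plus 2 source currents (V1, V2)
R1: Y=0.2000+0.000j on G[0,1]
I1: z[3]−=0.00341, z[0]+=0.00341
R2: Y=0.0007463+0.000j on G[0,2]
R3: Y=0.007463+0.000j on G[4,2]
R4: Y=0.0008403+0.000j on G[0,1]
C1: Y=0.000+0.01445j on G[2,1]
C2: Y=0.000+0.3320j on G[0,4]
C3: Y=0.000+0.001440j on G[1,4]
R5: Y=0.01761+0.000j on G[0,3]
R6: Y=0.0003135+0.000j on G[4,1]
R7: Y=0.9009+0.000j on G[0,4]
R8: Y=0.05051+0.000j on G[1,4]
R9: Y=0.002976+0.000j on G[1,4]
R10: Y=0.006849+0.000j on G[2,0]
V1: row V0−V3=3.58, i_V1 at 0,3
V2: row V2−V4=37.2, i_V2 at 2,4
solve → V1=0.05357+2.020j, V2=36.77-0.2899j, V3=-3.580+0.000j, V4=-0.4288-0.2899j
aux → i_V1=-0.05962+0.000j, i_V2=-0.5903-0.5284j

2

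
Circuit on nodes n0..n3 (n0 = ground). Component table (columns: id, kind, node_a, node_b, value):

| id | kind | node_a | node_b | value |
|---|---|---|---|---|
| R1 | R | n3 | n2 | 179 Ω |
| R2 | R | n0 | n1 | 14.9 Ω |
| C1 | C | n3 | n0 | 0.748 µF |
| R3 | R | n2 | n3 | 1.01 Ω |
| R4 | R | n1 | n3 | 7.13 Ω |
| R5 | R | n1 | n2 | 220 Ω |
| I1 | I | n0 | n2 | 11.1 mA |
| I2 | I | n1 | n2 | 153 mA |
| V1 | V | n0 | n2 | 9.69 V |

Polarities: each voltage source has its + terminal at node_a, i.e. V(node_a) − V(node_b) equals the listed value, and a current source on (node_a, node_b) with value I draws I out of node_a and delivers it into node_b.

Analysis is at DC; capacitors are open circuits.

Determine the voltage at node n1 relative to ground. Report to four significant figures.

-7.134 V

Apply KCL at each of the 3 non-ground nodes and solve the resulting linear system.
Node n1: branches {R2, R4, R5, I2} → V_1 = -7.134
Node n2: branches {R1, R3, R5, I1, I2, V1} → V_2 = -9.690
Node n3: branches {R1, C1, R3, R4} → V_3 = -9.374
Source currents: i(V1)=-0.4899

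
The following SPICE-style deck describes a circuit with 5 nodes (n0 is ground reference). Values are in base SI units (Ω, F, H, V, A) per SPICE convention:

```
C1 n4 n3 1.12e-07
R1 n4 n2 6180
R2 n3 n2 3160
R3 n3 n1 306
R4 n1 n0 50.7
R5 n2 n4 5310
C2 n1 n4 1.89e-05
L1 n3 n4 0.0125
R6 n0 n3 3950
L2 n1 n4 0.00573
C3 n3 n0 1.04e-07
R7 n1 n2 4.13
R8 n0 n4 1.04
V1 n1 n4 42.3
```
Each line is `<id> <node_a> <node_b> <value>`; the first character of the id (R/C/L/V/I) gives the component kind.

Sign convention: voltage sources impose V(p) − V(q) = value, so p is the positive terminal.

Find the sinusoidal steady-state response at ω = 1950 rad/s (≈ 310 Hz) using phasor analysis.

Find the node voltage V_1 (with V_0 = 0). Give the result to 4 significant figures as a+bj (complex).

Element admittances at ω=1950 rad/s:
  Y(C1) = 0.000+0.0002184j S between n4,n3
  Y(R1) = 0.0001618+0.000j S between n4,n2
  Y(R2) = 0.0003165+0.000j S between n3,n2
  Y(R3) = 0.003268+0.000j S between n3,n1
  Y(R4) = 0.01972+0.000j S between n1,n0
  Y(R5) = 0.0001883+0.000j S between n2,n4
  Y(C2) = 0.000+0.03685j S between n1,n4
  Y(L1) = 0.000-0.04103j S between n3,n4
  Y(R6) = 0.0002532+0.000j S between n0,n3
  Y(L2) = 0.000-0.08950j S between n1,n4
  Y(C3) = 0.000+0.0002028j S between n3,n0
  Y(R7) = 0.2421+0.000j S between n1,n2
  Y(R8) = 0.9615+0.000j S between n0,n4
  V1: constraint V(n1)−V(n4) = 42.3
Assemble and solve the 5×5 MNA system:
  V(n1)=41.45-0.0008518j  V(n2)=41.33+0.003978j  V(n3)=-0.5034+3.705j  V(n4)=-0.8494-0.0008518j
  i(V1)=-0.9827+2.240j

41.45-0.0008518j V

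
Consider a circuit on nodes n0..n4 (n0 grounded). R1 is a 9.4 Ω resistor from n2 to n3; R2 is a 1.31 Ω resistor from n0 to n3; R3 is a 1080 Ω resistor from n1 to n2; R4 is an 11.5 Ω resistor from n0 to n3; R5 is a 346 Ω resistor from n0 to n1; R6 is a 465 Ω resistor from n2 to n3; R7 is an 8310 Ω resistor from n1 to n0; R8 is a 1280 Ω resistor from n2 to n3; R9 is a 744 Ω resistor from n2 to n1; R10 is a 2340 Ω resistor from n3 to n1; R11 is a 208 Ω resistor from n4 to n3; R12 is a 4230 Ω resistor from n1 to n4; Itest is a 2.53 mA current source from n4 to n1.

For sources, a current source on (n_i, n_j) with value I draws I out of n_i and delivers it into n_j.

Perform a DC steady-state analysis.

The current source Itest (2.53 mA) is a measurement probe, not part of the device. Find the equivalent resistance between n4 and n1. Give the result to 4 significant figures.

R_eq = 352.8 Ω

Element admittances at DC:
  Y(R1) = 0.1064 S between n2,n3
  Y(R2) = 0.7634 S between n0,n3
  Y(R3) = 0.0009259 S between n1,n2
  Y(R4) = 0.08696 S between n0,n3
  Y(R5) = 0.002890 S between n0,n1
  Y(R6) = 0.002151 S between n2,n3
  Y(R7) = 0.0001203 S between n1,n0
  Y(R8) = 0.0007813 S between n2,n3
  Y(R9) = 0.001344 S between n2,n1
  Y(R10) = 0.0004274 S between n3,n1
  Y(R11) = 0.004808 S between n4,n3
  Y(R12) = 0.0002364 S between n1,n4
  Itest: injects 0.00253 A into n1 (from n4)
Assemble and solve the 4×4 MNA system:
  V(n1)=0.4089  V(n2)=0.006900  V(n3)=-0.001448  V(n4)=-0.4838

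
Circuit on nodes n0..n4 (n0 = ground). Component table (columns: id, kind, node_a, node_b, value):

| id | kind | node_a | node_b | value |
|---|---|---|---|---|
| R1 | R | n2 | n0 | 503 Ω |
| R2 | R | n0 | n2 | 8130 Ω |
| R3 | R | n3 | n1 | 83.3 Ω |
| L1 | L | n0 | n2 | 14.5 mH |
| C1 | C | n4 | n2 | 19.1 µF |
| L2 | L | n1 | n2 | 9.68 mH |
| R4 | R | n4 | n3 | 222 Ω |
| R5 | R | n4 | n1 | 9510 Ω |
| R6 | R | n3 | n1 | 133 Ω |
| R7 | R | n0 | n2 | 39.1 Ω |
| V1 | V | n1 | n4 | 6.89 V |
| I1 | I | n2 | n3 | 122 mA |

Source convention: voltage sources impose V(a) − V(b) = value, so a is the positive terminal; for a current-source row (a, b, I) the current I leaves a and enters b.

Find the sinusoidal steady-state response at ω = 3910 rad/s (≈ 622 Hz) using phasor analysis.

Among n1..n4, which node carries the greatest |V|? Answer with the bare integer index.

MNA unknowns: 4 node voltages V₁..V_4 plus 1 source current (V1)
R1: Y=0.001988+0.000j on G[2,0]
R2: Y=0.0001230+0.000j on G[0,2]
R3: Y=0.01200+0.000j on G[3,1]
L1: Y=0.000-0.01764j on G[0,2]
C1: Y=0.000+0.07468j on G[4,2]
L2: Y=0.000-0.02642j on G[1,2]
R4: Y=0.004505+0.000j on G[4,3]
R5: Y=0.0001052+0.000j on G[4,1]
R6: Y=0.007519+0.000j on G[3,1]
R7: Y=0.02558+0.000j on G[0,2]
V1: row V1−V4=6.89, i_V1 at 1,4
I1: z[2]−=0.122, z[3]+=0.122
solve → V1=10.66-2.528j, V2=0.000+0.000j, V3=14.45-2.528j, V4=3.772-2.528j
aux → i_V1=0.1400+0.2817j

3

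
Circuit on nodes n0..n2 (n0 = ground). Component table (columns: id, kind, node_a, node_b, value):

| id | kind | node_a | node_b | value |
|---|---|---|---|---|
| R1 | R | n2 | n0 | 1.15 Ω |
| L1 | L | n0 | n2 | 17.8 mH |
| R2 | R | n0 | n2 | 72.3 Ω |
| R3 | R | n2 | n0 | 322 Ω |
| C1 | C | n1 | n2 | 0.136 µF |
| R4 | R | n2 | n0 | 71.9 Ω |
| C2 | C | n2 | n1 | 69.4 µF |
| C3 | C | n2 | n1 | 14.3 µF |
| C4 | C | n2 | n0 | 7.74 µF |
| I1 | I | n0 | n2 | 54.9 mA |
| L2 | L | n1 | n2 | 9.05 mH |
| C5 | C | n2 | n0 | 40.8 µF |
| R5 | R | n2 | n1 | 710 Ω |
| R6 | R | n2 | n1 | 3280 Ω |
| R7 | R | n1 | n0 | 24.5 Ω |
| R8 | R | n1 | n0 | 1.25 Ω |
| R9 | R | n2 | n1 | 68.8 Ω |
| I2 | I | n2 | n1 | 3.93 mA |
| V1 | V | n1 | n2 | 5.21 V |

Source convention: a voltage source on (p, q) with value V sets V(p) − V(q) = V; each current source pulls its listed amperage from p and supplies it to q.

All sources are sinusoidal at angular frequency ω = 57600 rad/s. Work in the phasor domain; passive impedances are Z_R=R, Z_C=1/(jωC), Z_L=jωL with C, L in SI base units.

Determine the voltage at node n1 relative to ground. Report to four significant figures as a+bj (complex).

MNA unknowns: 2 node voltages V₁..V_2 plus 1 source current (V1)
R1: Y=0.8696+0.000j on G[2,0]
L1: Y=0.000-0.0009753j on G[0,2]
R2: Y=0.01383+0.000j on G[0,2]
R3: Y=0.003106+0.000j on G[2,0]
C1: Y=0.000+0.007834j on G[1,2]
R4: Y=0.01391+0.000j on G[2,0]
C2: Y=0.000+3.997j on G[2,1]
C3: Y=0.000+0.8237j on G[2,1]
C4: Y=0.000+0.4458j on G[2,0]
I1: z[0]−=0.0549, z[2]+=0.0549
L2: Y=0.000-0.001918j on G[1,2]
C5: Y=0.000+2.350j on G[2,0]
R5: Y=0.001408+0.000j on G[2,1]
R6: Y=0.0003049+0.000j on G[2,1]
R7: Y=0.04082+0.000j on G[1,0]
R8: Y=0.8000+0.000j on G[1,0]
R9: Y=0.01453+0.000j on G[2,1]
I2: z[2]−=0.00393, z[1]+=0.00393
V1: row V1−V2=5.21, i_V1 at 1,2
solve → V1=4.515+1.115j, V2=-0.6946+1.115j
aux → i_V1=-3.877-26.09j

4.515+1.115j V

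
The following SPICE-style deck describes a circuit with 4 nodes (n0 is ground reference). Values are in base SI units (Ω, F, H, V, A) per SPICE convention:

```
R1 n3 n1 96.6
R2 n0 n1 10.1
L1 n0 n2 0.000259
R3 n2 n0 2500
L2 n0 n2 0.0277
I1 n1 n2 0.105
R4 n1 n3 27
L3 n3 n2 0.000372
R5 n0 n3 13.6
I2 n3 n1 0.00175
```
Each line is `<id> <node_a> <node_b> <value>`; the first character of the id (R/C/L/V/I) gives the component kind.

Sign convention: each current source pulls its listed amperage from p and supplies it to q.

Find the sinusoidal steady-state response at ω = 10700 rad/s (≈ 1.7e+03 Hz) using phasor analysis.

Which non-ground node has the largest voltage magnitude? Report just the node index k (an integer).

Element admittances at ω=10700 rad/s:
  Y(R1) = 0.01035+0.000j S between n3,n1
  Y(R2) = 0.09901+0.000j S between n0,n1
  Y(L1) = 0.000-0.3608j S between n0,n2
  Y(R3) = 0.0004000+0.000j S between n2,n0
  Y(L2) = 0.000-0.003374j S between n0,n2
  I1: injects 0.105 A into n2 (from n1)
  Y(R4) = 0.03704+0.000j S between n1,n3
  Y(L3) = 0.000-0.2512j S between n3,n2
  Y(R5) = 0.07353+0.000j S between n0,n3
  I2: injects 0.00175 A into n1 (from n3)
Assemble and solve the 3×3 MNA system:
  V(n1)=-0.6973+0.01110j  V(n2)=0.01014+0.1846j  V(n3)=0.02455+0.03428j

1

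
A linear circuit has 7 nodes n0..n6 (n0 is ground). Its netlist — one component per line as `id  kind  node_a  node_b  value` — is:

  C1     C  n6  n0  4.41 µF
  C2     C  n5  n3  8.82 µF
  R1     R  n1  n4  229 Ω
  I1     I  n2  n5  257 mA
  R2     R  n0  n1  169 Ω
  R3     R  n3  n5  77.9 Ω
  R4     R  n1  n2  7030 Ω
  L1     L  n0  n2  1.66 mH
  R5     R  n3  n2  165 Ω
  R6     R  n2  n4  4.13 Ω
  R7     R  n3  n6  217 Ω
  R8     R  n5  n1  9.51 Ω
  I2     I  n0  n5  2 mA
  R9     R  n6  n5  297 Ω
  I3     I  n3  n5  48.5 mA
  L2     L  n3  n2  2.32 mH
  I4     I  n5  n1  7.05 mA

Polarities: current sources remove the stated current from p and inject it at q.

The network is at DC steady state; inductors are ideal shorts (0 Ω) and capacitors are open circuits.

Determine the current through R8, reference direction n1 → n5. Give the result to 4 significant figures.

-0.1130 A

Apply KCL at each of the 6 non-ground nodes and solve the resulting linear system.
Node n1: branches {R1, R2, R4, R8, I4} → V_1 = 11.60
Node n2: branches {I1, R4, L1, R5, R6, L2} → V_2 = 0.000
Node n3: branches {C2, R3, R5, R7, I3, L2} → V_3 = 0.000
Node n4: branches {R1, R6} → V_4 = 0.2056
Node n5: branches {C2, I1, R3, R8, I2, R9, I3, I4} → V_5 = 12.68
Node n6: branches {C1, R7, R9} → V_6 = 5.353
Source currents: i(L1)=0.06666, i(L2)=0.1389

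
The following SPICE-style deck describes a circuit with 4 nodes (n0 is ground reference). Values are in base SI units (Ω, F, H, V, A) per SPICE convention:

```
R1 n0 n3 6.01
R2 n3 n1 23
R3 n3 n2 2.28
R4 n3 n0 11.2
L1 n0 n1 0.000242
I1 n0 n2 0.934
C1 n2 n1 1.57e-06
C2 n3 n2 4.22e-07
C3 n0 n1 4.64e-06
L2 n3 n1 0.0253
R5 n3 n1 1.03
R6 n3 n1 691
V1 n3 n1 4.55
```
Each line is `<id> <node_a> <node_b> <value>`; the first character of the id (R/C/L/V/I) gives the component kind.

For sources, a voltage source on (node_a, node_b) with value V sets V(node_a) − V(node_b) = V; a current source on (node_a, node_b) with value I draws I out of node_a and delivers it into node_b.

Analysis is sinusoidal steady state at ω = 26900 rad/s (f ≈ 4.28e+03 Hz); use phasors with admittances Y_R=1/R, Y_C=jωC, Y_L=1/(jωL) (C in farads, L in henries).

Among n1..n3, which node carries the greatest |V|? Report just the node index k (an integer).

Apply KCL at each of the 3 non-ground nodes and solve the resulting linear system.
Node n1: branches {R2, L1, C1, C3, L2, R5, R6, V1} → V_1 = -0.8857-0.09976j
Node n2: branches {R3, I1, C1, C2} → V_2 = 5.710-0.7878j
Node n3: branches {R1, R2, R3, R4, C2, L2, R5, R6, V1} → V_3 = 3.664-0.09976j
Source currents: i(V1)=-4.654-0.2464j

2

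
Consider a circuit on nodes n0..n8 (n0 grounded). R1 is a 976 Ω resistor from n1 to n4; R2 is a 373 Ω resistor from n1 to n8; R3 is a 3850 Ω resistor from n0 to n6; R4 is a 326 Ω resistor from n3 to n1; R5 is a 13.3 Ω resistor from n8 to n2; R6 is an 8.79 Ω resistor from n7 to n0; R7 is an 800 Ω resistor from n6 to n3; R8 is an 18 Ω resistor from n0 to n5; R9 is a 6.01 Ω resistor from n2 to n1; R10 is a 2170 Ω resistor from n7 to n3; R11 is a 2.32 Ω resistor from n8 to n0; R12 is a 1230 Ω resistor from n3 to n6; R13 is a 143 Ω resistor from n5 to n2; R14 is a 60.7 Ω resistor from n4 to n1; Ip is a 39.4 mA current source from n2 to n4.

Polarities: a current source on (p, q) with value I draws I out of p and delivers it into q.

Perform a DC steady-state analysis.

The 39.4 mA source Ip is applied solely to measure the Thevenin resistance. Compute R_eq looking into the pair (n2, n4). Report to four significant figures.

R_eq = 63.05 Ω

Element admittances at DC:
  Y(R1) = 0.001025 S between n1,n4
  Y(R2) = 0.002681 S between n1,n8
  Y(R3) = 0.0002597 S between n0,n6
  Y(R4) = 0.003067 S between n3,n1
  Y(R5) = 0.07519 S between n8,n2
  Y(R6) = 0.1138 S between n7,n0
  Y(R7) = 0.001250 S between n6,n3
  Y(R8) = 0.05556 S between n0,n5
  Y(R9) = 0.1664 S between n2,n1
  Y(R10) = 0.0004608 S between n7,n3
  Y(R11) = 0.4310 S between n8,n0
  Y(R12) = 0.0008130 S between n3,n6
  Y(R13) = 0.006993 S between n5,n2
  Y(R14) = 0.01647 S between n4,n1
  Ip: injects 0.0394 A into n4 (from n2)
Assemble and solve the 8×8 MNA system:
  V(n1)=0.2234  V(n2)=-0.009057  V(n3)=0.1824  V(n4)=2.475  V(n5)=-0.001013  V(n6)=0.1620  V(n7)=0.0007358  V(n8)=-0.0001613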